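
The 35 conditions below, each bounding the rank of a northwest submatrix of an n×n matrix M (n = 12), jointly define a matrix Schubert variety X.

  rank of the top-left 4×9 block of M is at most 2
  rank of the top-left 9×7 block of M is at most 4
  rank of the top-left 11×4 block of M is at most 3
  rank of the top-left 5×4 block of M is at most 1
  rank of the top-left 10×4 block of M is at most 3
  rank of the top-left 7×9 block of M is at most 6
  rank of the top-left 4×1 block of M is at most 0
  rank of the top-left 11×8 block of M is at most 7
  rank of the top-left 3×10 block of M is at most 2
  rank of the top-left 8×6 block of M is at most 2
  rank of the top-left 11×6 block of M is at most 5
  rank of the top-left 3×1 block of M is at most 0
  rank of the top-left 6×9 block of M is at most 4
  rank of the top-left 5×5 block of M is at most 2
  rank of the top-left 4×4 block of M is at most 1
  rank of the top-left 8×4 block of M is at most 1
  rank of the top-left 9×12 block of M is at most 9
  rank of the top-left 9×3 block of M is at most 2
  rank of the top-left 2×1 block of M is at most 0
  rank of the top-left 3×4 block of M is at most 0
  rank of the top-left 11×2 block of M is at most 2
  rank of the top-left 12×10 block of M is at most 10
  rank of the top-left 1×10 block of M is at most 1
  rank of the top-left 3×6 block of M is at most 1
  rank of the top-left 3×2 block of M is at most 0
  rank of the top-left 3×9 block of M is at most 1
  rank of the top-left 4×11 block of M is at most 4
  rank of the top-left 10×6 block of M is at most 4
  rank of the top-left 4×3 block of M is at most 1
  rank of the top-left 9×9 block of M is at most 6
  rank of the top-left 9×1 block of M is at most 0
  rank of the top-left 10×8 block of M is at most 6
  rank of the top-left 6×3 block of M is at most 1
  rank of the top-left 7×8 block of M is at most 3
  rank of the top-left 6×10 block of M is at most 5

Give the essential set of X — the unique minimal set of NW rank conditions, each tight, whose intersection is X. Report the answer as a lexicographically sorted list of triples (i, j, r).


Reconstructing r_w from the 35 given conditions:

  R[1]: 0 | 0 | 0 | 0 | 1 | 1 | 1 | 1 | 1 | 1 | 1 | 1
  R[2]: 0 | 0 | 0 | 0 | 1 | 1 | 1 | 1 | 1 | 2 | 2 | 2
  R[3]: 0 | 0 | 0 | 0 | 1 | 1 | 1 | 1 | 1 | 2 | 3 | 3
  R[4]: 0 | 1 | 1 | 1 | 2 | 2 | 2 | 2 | 2 | 3 | 4 | 4
  R[5]: 0 | 1 | 1 | 1 | 2 | 2 | 3 | 3 | 3 | 4 | 5 | 5
  R[6]: 0 | 1 | 1 | 1 | 2 | 2 | 3 | 3 | 4 | 5 | 6 | 6
  R[7]: 0 | 1 | 1 | 1 | 2 | 2 | 3 | 3 | 4 | 5 | 6 | 7
  R[8]: 0 | 1 | 1 | 1 | 2 | 2 | 3 | 4 | 5 | 6 | 7 | 8
  R[9]: 0 | 1 | 2 | 2 | 3 | 3 | 4 | 5 | 6 | 7 | 8 | 9
  R[10]: 1 | 2 | 3 | 3 | 4 | 4 | 5 | 6 | 7 | 8 | 9 | 10
  R[11]: 1 | 2 | 3 | 3 | 4 | 5 | 6 | 7 | 8 | 9 | 10 | 11
  R[12]: 1 | 2 | 3 | 4 | 5 | 6 | 7 | 8 | 9 | 10 | 11 | 12

second differences of R give the permutation w = (5, 10, 11, 2, 7, 9, 12, 8, 3, 1, 6, 4).

|D(w)|=41, |Ess(w)|=7:

[(3, 4, 0), (3, 9, 1), (7, 8, 3), (8, 4, 1), (8, 6, 2), (9, 1, 0), (11, 4, 3)]


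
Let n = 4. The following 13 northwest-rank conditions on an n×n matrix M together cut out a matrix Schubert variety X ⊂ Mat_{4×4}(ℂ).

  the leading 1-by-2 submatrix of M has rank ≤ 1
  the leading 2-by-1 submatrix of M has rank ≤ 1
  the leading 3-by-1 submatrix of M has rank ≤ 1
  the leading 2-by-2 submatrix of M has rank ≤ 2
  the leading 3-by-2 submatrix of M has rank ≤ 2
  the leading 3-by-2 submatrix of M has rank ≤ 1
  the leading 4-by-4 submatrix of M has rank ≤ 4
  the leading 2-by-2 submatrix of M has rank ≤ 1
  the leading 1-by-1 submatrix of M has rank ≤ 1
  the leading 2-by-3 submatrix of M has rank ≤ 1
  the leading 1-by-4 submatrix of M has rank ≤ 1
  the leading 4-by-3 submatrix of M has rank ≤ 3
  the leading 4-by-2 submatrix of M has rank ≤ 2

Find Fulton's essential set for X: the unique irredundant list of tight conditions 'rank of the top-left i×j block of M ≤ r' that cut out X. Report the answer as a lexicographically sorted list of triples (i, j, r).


The tightest implied rank at each (i,j), from the 13 conditions:

  1 1 1 1
  1 1 1 2
  1 1 2 3
  1 2 3 4

hence w(1..4) = (1, 4, 3, 2).

Fulton essential set (2 of the 3 Rothe cells):

[(2, 3, 1), (3, 2, 1)]


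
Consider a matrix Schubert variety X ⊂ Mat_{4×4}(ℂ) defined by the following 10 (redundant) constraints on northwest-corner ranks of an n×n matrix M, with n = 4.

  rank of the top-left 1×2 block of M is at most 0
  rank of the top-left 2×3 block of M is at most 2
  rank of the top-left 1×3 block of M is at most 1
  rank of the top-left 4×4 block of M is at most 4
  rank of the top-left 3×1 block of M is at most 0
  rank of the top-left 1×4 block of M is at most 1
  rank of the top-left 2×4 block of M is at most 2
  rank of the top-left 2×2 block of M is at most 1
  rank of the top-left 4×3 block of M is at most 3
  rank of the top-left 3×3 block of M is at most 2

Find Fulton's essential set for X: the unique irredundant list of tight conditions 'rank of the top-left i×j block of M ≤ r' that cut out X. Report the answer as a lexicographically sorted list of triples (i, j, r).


Computing R[i][j] = min implied NW-rank bound (n=4, 10 conditions):

  R[1]: 0  0  1  1
  R[2]: 0  1  2  2
  R[3]: 0  1  2  3
  R[4]: 1  2  3  4

the unique w with this rank table is (3, 2, 4, 1).

D(w) has 4 cells with 2 SE-corners; essential set:

[(1, 2, 0), (3, 1, 0)]


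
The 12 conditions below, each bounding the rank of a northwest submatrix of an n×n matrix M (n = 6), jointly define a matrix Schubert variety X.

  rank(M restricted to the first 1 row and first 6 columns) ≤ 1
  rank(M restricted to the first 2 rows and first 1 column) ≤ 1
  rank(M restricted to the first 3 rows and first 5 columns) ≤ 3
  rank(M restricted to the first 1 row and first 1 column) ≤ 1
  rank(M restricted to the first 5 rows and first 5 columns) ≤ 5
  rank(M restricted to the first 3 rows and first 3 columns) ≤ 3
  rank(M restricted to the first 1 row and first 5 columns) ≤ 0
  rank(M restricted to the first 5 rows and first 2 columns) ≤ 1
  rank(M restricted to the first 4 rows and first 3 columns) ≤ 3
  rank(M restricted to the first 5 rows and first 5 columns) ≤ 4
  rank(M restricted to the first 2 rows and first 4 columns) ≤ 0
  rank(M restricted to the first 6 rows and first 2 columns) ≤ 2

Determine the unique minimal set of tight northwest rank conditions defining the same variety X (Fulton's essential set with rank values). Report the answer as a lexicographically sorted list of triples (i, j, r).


Reconstructing r_w from the 12 given conditions:

  row 1: 0 | 0 | 0 | 0 | 0 | 1
  row 2: 0 | 0 | 0 | 0 | 1 | 2
  row 3: 1 | 1 | 1 | 1 | 2 | 3
  row 4: 1 | 1 | 2 | 2 | 3 | 4
  row 5: 1 | 1 | 2 | 3 | 4 | 5
  row 6: 1 | 2 | 3 | 4 | 5 | 6

hence w(1..6) = (6, 5, 1, 3, 4, 2).

Fulton essential set (3 of the 11 Rothe cells):

[(1, 5, 0), (2, 4, 0), (5, 2, 1)]


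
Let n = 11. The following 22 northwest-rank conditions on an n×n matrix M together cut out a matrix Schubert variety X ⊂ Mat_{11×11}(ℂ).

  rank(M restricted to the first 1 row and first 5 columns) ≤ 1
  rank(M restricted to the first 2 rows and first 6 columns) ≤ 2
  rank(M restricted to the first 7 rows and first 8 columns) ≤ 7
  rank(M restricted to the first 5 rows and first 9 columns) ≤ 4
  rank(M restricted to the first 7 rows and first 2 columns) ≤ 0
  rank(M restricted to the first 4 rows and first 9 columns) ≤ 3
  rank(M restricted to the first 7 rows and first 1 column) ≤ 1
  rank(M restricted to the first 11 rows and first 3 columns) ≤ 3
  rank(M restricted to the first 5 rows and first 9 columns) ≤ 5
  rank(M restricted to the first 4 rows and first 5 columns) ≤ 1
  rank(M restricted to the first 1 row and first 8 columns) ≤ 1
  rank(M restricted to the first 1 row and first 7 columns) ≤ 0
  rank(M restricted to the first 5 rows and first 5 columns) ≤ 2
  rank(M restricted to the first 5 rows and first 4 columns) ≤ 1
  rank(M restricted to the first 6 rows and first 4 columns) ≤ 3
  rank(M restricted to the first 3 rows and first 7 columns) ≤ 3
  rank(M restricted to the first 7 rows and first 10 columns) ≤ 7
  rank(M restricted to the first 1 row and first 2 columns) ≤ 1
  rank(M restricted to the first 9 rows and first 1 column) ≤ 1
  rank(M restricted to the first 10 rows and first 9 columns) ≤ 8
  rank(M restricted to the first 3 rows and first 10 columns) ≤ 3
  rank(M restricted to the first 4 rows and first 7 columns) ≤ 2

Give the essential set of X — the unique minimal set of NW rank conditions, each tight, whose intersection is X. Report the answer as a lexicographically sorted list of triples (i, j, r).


The tightest implied rank at each (i,j), from the 22 conditions:

  row 1: 0, 0, 0, 0, 0, 0, 0, 1, 1, 1, 1
  row 2: 0, 0, 1, 1, 1, 1, 1, 2, 2, 2, 2
  row 3: 0, 0, 1, 1, 1, 2, 2, 3, 3, 3, 3
  row 4: 0, 0, 1, 1, 1, 2, 2, 3, 3, 4, 4
  row 5: 0, 0, 1, 1, 2, 3, 3, 4, 4, 5, 5
  row 6: 0, 0, 1, 2, 3, 4, 4, 5, 5, 6, 6
  row 7: 0, 0, 1, 2, 3, 4, 5, 6, 6, 7, 7
  row 8: 1, 1, 2, 3, 4, 5, 6, 7, 7, 8, 8
  row 9: 1, 2, 3, 4, 5, 6, 7, 8, 8, 9, 9
  row 10: 1, 2, 3, 4, 5, 6, 7, 8, 8, 9, 10
  row 11: 1, 2, 3, 4, 5, 6, 7, 8, 9, 10, 11

the unique w with this rank table is (8, 3, 6, 10, 5, 4, 7, 1, 2, 11, 9).

ℓ(w)=27; the 7 essential cells (i,j,r):

[(1, 7, 0), (4, 5, 1), (4, 7, 2), (4, 9, 3), (5, 4, 1), (7, 2, 0), (10, 9, 8)]


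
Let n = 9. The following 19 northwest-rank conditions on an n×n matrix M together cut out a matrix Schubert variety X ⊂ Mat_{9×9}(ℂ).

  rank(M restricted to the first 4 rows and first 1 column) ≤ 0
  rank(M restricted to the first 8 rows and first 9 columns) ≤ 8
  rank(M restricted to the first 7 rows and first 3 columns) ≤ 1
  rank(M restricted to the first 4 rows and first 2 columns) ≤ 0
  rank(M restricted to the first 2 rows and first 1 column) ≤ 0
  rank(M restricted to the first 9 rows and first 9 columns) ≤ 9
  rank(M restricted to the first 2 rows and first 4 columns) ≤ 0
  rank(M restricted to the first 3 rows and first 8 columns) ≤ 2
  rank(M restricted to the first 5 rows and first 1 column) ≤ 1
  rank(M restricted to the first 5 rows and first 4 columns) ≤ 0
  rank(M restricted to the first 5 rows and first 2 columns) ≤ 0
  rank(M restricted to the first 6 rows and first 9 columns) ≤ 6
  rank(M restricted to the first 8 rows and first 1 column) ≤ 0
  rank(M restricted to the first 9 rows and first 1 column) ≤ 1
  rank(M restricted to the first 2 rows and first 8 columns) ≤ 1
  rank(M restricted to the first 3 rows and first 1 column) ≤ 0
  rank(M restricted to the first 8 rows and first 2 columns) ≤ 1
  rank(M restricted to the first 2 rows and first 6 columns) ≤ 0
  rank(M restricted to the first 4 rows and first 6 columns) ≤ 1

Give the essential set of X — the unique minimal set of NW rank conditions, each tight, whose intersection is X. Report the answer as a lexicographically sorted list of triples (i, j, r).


Computing R[i][j] = min implied NW-rank bound (n=9, 19 conditions):

  row 1: 0, 0, 0, 0, 0, 0, 1, 1, 1
  row 2: 0, 0, 0, 0, 0, 0, 1, 1, 2
  row 3: 0, 0, 0, 0, 1, 1, 2, 2, 3
  row 4: 0, 0, 0, 0, 1, 1, 2, 3, 4
  row 5: 0, 0, 0, 0, 1, 2, 3, 4, 5
  row 6: 0, 1, 1, 1, 2, 3, 4, 5, 6
  row 7: 0, 1, 1, 2, 3, 4, 5, 6, 7
  row 8: 0, 1, 2, 3, 4, 5, 6, 7, 8
  row 9: 1, 2, 3, 4, 5, 6, 7, 8, 9

so w = (7, 9, 5, 8, 6, 2, 4, 3, 1).

D(w) has 30 cells with 6 SE-corners; essential set:

[(2, 6, 0), (2, 8, 1), (4, 6, 1), (5, 4, 0), (7, 3, 1), (8, 1, 0)]


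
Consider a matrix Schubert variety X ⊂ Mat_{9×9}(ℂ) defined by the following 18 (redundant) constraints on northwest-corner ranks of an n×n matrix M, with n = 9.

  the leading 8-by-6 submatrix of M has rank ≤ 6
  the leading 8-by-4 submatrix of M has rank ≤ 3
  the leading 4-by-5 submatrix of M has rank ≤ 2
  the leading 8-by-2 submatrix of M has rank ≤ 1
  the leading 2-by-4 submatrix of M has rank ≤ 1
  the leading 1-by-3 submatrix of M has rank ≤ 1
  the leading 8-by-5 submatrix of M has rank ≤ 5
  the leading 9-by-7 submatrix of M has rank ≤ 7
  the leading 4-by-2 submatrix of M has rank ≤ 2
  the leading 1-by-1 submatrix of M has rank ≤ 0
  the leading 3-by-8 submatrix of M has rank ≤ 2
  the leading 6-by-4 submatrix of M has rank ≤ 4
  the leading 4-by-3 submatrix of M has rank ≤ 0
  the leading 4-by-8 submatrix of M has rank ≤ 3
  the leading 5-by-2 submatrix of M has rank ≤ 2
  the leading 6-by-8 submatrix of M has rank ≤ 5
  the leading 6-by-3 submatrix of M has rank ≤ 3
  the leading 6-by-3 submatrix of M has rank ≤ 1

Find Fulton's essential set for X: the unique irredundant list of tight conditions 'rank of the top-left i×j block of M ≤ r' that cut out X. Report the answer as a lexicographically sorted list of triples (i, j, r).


Propagating the 18 rank bounds to every northwest block:

  R[1]: 0 | 0 | 0 | 1 | 1 | 1 | 1 | 1 | 1
  R[2]: 0 | 0 | 0 | 1 | 2 | 2 | 2 | 2 | 2
  R[3]: 0 | 0 | 0 | 1 | 2 | 2 | 2 | 2 | 3
  R[4]: 0 | 0 | 0 | 1 | 2 | 3 | 3 | 3 | 4
  R[5]: 1 | 1 | 1 | 2 | 3 | 4 | 4 | 4 | 5
  R[6]: 1 | 1 | 1 | 2 | 3 | 4 | 5 | 5 | 6
  R[7]: 1 | 1 | 2 | 3 | 4 | 5 | 6 | 6 | 7
  R[8]: 1 | 1 | 2 | 3 | 4 | 5 | 6 | 7 | 8
  R[9]: 1 | 2 | 3 | 4 | 5 | 6 | 7 | 8 | 9

second differences of R give the permutation w = (4, 5, 9, 6, 1, 7, 3, 8, 2).

Rothe diagram D(w) (19 cells), 4 SE-corners (essential conditions):

[(3, 8, 2), (4, 3, 0), (6, 3, 1), (8, 2, 1)]


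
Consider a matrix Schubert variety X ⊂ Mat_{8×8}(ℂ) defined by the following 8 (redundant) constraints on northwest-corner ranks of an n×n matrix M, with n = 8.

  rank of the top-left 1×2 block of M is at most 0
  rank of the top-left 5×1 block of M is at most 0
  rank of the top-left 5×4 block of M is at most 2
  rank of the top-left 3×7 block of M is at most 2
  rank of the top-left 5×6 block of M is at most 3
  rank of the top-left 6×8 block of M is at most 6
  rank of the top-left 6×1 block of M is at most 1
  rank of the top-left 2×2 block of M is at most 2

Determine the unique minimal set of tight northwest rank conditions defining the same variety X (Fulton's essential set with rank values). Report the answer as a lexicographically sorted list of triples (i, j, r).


Recovering R(i,j) via the rank-extension bound from the 8 conditions:

  i=1: 0 | 0 | 1 | 1 | 1 | 1 | 1 | 1
  i=2: 0 | 1 | 2 | 2 | 2 | 2 | 2 | 2
  i=3: 0 | 1 | 2 | 2 | 2 | 2 | 2 | 3
  i=4: 0 | 1 | 2 | 2 | 3 | 3 | 3 | 4
  i=5: 0 | 1 | 2 | 2 | 3 | 3 | 4 | 5
  i=6: 1 | 2 | 3 | 3 | 4 | 4 | 5 | 6
  i=7: 1 | 2 | 3 | 4 | 5 | 5 | 6 | 7
  i=8: 1 | 2 | 3 | 4 | 5 | 6 | 7 | 8

the unique w with this rank table is (3, 2, 8, 5, 7, 1, 4, 6).

|D(w)|=13, |Ess(w)|=5:

[(1, 2, 0), (3, 7, 2), (5, 1, 0), (5, 4, 2), (5, 6, 3)]


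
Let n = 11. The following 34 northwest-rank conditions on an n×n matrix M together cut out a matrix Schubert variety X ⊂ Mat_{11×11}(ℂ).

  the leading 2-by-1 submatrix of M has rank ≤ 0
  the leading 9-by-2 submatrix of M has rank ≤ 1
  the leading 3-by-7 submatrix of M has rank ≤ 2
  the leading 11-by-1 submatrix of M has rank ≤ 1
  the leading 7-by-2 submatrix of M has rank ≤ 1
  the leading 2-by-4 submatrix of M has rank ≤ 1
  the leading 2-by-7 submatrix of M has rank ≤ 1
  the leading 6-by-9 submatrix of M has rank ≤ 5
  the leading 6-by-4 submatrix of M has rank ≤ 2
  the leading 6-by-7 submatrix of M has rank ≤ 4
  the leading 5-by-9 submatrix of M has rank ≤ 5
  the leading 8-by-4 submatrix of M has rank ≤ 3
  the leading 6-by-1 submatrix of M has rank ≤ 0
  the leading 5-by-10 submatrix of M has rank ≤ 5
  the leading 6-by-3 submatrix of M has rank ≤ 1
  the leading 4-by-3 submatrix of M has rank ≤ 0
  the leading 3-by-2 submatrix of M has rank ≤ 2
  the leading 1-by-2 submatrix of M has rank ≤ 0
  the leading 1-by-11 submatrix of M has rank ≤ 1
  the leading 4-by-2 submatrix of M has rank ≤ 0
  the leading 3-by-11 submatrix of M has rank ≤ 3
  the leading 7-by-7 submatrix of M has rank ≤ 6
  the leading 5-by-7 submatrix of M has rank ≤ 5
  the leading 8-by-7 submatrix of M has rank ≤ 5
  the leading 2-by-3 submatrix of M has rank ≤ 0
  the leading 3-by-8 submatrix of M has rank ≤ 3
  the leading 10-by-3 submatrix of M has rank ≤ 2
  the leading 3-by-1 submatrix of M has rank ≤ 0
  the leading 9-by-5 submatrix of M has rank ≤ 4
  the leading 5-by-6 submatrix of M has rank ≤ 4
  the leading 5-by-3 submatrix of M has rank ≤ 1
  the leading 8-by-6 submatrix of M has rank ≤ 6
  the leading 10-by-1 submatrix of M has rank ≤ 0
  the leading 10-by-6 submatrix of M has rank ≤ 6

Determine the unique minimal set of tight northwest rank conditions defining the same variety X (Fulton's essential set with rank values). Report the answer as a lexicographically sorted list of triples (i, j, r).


Rank table r_w(11×11) implied by the 34 constraints:

  row 1: 0 0 0 1 1 1 1 1 1 1 1
  row 2: 0 0 0 1 1 1 1 2 2 2 2
  row 3: 0 0 0 1 2 2 2 3 3 3 3
  row 4: 0 0 0 1 2 3 3 4 4 4 4
  row 5: 0 1 1 2 3 4 4 5 5 5 5
  row 6: 0 1 1 2 3 4 4 5 5 6 6
  row 7: 0 1 2 3 4 5 5 6 6 7 7
  row 8: 0 1 2 3 4 5 5 6 7 8 8
  row 9: 0 1 2 3 4 5 6 7 8 9 9
  row 10: 0 1 2 3 4 5 6 7 8 9 10
  row 11: 1 2 3 4 5 6 7 8 9 10 11

reading off 1-entries of Δ²R: w = (4, 8, 5, 6, 2, 10, 3, 9, 7, 11, 1).

|D(w)|=25, |Ess(w)|=7:

[(2, 7, 1), (4, 3, 0), (6, 3, 1), (6, 7, 4), (6, 9, 5), (8, 7, 5), (10, 1, 0)]


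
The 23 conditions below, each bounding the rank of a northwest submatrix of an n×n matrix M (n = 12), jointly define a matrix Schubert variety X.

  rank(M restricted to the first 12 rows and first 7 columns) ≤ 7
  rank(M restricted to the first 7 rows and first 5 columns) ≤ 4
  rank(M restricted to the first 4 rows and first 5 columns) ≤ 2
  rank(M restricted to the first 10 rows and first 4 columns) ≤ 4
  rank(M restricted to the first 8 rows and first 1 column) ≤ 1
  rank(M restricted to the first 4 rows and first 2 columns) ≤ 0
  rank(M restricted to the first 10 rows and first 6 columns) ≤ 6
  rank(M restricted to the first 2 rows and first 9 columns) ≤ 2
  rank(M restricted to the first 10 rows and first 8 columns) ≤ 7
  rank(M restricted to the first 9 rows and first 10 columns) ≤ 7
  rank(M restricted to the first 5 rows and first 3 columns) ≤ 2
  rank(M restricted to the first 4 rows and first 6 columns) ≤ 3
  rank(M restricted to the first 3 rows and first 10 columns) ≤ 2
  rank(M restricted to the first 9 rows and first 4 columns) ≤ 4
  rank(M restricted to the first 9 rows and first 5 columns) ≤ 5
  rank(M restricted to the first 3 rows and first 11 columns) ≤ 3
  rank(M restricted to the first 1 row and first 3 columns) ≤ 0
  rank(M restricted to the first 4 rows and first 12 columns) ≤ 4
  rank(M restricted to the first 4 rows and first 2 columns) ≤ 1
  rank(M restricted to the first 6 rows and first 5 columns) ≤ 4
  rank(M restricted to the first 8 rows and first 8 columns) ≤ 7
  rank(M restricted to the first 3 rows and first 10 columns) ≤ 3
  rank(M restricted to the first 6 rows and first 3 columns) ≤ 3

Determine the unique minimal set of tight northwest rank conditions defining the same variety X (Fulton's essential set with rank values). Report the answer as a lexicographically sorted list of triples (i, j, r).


Propagating the 23 rank bounds to every northwest block:

  R[1]: 0 | 0 | 0 | 1 | 1 | 1 | 1 | 1 | 1 | 1 | 1 | 1
  R[2]: 0 | 0 | 1 | 2 | 2 | 2 | 2 | 2 | 2 | 2 | 2 | 2
  R[3]: 0 | 0 | 1 | 2 | 2 | 2 | 2 | 2 | 2 | 2 | 3 | 3
  R[4]: 0 | 0 | 1 | 2 | 2 | 3 | 3 | 3 | 3 | 3 | 4 | 4
  R[5]: 1 | 1 | 2 | 3 | 3 | 4 | 4 | 4 | 4 | 4 | 5 | 5
  R[6]: 1 | 2 | 3 | 4 | 4 | 5 | 5 | 5 | 5 | 5 | 6 | 6
  R[7]: 1 | 2 | 3 | 4 | 4 | 5 | 6 | 6 | 6 | 6 | 7 | 7
  R[8]: 1 | 2 | 3 | 4 | 5 | 6 | 7 | 7 | 7 | 7 | 8 | 8
  R[9]: 1 | 2 | 3 | 4 | 5 | 6 | 7 | 7 | 7 | 7 | 8 | 9
  R[10]: 1 | 2 | 3 | 4 | 5 | 6 | 7 | 7 | 8 | 8 | 9 | 10
  R[11]: 1 | 2 | 3 | 4 | 5 | 6 | 7 | 8 | 9 | 9 | 10 | 11
  R[12]: 1 | 2 | 3 | 4 | 5 | 6 | 7 | 8 | 9 | 10 | 11 | 12

hence w(1..12) = (4, 3, 11, 6, 1, 2, 7, 5, 12, 9, 8, 10).

7 SE-corners of the 21-cell Rothe diagram give Ess(w):

[(1, 3, 0), (3, 10, 2), (4, 2, 0), (4, 5, 2), (7, 5, 4), (9, 10, 7), (10, 8, 7)]


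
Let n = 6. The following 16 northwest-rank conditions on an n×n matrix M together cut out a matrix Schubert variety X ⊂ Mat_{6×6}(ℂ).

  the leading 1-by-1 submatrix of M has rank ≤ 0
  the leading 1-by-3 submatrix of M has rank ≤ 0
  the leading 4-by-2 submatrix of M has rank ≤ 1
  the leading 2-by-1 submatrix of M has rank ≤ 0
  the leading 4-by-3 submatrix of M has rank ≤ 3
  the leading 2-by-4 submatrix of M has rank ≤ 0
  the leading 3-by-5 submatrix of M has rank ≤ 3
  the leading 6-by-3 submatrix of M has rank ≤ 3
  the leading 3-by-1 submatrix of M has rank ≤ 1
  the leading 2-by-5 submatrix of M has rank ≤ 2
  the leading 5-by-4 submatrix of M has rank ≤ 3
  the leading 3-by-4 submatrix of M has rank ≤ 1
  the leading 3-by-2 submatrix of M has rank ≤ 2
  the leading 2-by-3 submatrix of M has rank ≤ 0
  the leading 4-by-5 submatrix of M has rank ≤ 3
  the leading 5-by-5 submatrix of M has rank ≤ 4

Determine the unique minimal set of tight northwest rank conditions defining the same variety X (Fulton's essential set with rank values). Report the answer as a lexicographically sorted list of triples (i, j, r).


Recovering R(i,j) via the rank-extension bound from the 16 conditions:

  row 1: 0, 0, 0, 0, 1, 1
  row 2: 0, 0, 0, 0, 1, 2
  row 3: 1, 1, 1, 1, 2, 3
  row 4: 1, 1, 2, 2, 3, 4
  row 5: 1, 2, 3, 3, 4, 5
  row 6: 1, 2, 3, 4, 5, 6

so w = (5, 6, 1, 3, 2, 4).

Fulton essential set (2 of the 9 Rothe cells):

[(2, 4, 0), (4, 2, 1)]


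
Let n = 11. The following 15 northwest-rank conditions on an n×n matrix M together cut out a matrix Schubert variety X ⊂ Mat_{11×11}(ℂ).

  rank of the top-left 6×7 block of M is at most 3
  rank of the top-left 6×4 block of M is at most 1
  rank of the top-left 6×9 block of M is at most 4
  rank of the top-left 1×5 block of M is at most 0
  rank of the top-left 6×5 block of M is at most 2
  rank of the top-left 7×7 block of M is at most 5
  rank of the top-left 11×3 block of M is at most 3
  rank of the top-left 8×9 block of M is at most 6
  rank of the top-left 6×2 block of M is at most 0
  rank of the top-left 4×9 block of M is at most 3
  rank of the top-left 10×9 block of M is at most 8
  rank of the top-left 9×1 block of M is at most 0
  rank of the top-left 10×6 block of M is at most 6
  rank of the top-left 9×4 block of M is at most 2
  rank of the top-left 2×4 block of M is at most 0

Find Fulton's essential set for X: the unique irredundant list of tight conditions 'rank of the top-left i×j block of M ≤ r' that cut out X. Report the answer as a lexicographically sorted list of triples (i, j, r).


The tightest implied rank at each (i,j), from the 15 conditions:

  i=1: 0  0  0  0  0  1  1  1  1  1  1
  i=2: 0  0  0  0  1  2  2  2  2  2  2
  i=3: 0  0  1  1  2  3  3  3  3  3  3
  i=4: 0  0  1  1  2  3  3  3  3  4  4
  i=5: 0  0  1  1  2  3  3  4  4  5  5
  i=6: 0  0  1  1  2  3  3  4  4  5  6
  i=7: 0  1  2  2  3  4  4  5  5  6  7
  i=8: 0  1  2  2  3  4  5  6  6  7  8
  i=9: 0  1  2  2  3  4  5  6  7  8  9
  i=10: 1  2  3  3  4  5  6  7  8  9  10
  i=11: 1  2  3  4  5  6  7  8  9  10  11

reading off 1-entries of Δ²R: w = (6, 5, 3, 10, 8, 11, 2, 7, 9, 1, 4).

Fulton essential set (9 of the 31 Rothe cells):

[(1, 5, 0), (2, 4, 0), (4, 9, 3), (6, 2, 0), (6, 4, 1), (6, 7, 3), (6, 9, 4), (9, 1, 0), (9, 4, 2)]


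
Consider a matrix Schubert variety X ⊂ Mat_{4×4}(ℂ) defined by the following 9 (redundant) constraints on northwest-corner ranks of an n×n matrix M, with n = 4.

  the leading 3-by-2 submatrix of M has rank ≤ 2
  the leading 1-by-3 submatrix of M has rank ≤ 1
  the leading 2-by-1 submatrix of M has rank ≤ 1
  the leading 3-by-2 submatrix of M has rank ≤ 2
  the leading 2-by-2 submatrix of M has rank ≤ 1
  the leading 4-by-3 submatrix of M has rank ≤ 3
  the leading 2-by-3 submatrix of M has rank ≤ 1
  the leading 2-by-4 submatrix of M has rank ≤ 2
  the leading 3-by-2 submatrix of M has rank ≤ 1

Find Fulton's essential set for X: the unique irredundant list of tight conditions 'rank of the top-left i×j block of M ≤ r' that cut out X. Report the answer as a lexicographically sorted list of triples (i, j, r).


Computing R[i][j] = min implied NW-rank bound (n=4, 9 conditions):

  row 1: 1  1  1  1
  row 2: 1  1  1  2
  row 3: 1  1  2  3
  row 4: 1  2  3  4

so w = (1, 4, 3, 2).

2 SE-corners of the 3-cell Rothe diagram give Ess(w):

[(2, 3, 1), (3, 2, 1)]


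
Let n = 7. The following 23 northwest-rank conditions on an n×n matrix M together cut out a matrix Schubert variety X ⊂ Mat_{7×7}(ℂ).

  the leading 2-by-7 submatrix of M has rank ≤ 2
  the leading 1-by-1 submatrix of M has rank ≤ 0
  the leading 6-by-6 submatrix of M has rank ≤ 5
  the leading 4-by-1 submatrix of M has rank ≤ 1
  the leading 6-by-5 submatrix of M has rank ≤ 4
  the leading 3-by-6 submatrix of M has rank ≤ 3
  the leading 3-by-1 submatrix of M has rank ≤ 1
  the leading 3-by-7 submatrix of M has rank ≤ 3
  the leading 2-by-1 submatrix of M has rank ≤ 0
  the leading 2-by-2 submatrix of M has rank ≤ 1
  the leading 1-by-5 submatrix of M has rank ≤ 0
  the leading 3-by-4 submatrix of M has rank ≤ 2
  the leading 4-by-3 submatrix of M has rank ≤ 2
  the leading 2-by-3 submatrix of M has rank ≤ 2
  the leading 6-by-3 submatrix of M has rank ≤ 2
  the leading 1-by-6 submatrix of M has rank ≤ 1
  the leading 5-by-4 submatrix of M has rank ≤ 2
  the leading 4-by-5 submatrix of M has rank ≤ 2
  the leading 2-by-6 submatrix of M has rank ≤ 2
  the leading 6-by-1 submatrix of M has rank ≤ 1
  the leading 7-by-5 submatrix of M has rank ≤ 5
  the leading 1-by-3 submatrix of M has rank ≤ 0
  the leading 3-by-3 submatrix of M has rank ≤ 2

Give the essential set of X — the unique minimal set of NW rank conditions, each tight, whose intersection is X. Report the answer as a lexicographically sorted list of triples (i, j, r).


The tightest implied rank at each (i,j), from the 23 conditions:

  R[1]: 0 0 0 0 0 1 1
  R[2]: 0 1 1 1 1 2 2
  R[3]: 1 2 2 2 2 3 3
  R[4]: 1 2 2 2 2 3 4
  R[5]: 1 2 2 2 3 4 5
  R[6]: 1 2 2 3 4 5 6
  R[7]: 1 2 3 4 5 6 7

hence w(1..7) = (6, 2, 1, 7, 5, 4, 3).

D(w) has 12 cells with 5 SE-corners; essential set:

[(1, 5, 0), (2, 1, 0), (4, 5, 2), (5, 4, 2), (6, 3, 2)]


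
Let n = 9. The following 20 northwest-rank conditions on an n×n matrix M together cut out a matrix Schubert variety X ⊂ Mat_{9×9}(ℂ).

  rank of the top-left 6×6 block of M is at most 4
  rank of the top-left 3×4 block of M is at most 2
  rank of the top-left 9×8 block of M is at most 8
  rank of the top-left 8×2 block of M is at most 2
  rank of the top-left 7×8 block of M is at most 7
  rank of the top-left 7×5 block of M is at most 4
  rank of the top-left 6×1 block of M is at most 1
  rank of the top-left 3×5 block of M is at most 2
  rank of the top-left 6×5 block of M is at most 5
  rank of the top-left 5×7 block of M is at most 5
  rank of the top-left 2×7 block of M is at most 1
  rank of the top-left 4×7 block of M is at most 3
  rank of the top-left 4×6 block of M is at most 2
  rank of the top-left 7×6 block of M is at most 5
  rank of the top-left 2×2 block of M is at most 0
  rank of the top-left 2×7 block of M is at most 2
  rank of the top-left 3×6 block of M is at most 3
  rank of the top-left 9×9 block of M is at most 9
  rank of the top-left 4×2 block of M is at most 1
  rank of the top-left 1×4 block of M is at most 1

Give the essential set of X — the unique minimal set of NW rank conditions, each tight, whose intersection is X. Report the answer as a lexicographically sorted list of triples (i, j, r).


Propagating the 20 rank bounds to every northwest block:

  R[1]: 0, 0, 1, 1, 1, 1, 1, 1, 1
  R[2]: 0, 0, 1, 1, 1, 1, 1, 2, 2
  R[3]: 1, 1, 2, 2, 2, 2, 2, 3, 3
  R[4]: 1, 1, 2, 2, 2, 2, 3, 4, 4
  R[5]: 1, 2, 3, 3, 3, 3, 4, 5, 5
  R[6]: 1, 2, 3, 4, 4, 4, 5, 6, 6
  R[7]: 1, 2, 3, 4, 4, 5, 6, 7, 7
  R[8]: 1, 2, 3, 4, 5, 6, 7, 8, 8
  R[9]: 1, 2, 3, 4, 5, 6, 7, 8, 9

so w = (3, 8, 1, 7, 2, 4, 6, 5, 9).

5 SE-corners of the 13-cell Rothe diagram give Ess(w):

[(2, 2, 0), (2, 7, 1), (4, 2, 1), (4, 6, 2), (7, 5, 4)]


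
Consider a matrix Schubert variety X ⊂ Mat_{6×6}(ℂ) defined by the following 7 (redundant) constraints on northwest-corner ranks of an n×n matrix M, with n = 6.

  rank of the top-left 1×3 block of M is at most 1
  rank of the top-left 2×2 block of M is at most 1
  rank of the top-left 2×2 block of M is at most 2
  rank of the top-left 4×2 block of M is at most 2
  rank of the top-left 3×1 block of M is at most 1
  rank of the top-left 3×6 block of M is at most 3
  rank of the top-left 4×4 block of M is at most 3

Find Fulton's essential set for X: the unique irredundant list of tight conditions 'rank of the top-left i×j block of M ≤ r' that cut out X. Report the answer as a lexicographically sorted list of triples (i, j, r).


Recovering R(i,j) via the rank-extension bound from the 7 conditions:

  R[1]: 1  1  1  1  1  1
  R[2]: 1  1  2  2  2  2
  R[3]: 1  2  3  3  3  3
  R[4]: 1  2  3  3  4  4
  R[5]: 1  2  3  4  5  5
  R[6]: 1  2  3  4  5  6

so w = (1, 3, 2, 5, 4, 6).

Fulton essential set (2 of the 2 Rothe cells):

[(2, 2, 1), (4, 4, 3)]


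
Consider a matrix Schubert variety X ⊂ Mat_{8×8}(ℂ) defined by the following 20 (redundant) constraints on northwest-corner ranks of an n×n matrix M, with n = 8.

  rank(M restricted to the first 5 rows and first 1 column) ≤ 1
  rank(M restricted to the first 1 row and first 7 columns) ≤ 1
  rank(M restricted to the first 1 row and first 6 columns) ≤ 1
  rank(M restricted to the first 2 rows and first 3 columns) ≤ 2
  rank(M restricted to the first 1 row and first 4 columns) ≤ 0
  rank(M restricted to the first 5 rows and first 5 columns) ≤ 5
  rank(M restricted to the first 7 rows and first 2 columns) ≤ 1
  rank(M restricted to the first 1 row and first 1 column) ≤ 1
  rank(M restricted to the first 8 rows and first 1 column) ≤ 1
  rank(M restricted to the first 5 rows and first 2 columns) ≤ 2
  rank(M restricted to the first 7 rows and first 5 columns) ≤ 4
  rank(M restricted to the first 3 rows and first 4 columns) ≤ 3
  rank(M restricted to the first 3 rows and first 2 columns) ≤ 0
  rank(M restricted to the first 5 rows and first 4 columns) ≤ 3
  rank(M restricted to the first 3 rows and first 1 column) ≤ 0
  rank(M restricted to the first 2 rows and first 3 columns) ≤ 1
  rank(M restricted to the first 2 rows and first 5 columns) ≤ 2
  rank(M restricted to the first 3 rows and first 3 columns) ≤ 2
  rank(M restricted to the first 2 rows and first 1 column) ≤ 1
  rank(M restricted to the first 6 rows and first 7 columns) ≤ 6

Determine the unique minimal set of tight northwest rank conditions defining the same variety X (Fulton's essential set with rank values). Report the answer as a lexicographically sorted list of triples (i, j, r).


Rank table r_w(8×8) implied by the 20 constraints:

  i=1: 0  0  0  0  1  1  1  1
  i=2: 0  0  1  1  2  2  2  2
  i=3: 0  0  1  2  3  3  3  3
  i=4: 1  1  2  3  4  4  4  4
  i=5: 1  1  2  3  4  5  5  5
  i=6: 1  1  2  3  4  5  6  6
  i=7: 1  1  2  3  4  5  6  7
  i=8: 1  2  3  4  5  6  7  8

second differences of R give the permutation w = (5, 3, 4, 1, 6, 7, 8, 2).

Rothe diagram D(w) (11 cells), 3 SE-corners (essential conditions):

[(1, 4, 0), (3, 2, 0), (7, 2, 1)]


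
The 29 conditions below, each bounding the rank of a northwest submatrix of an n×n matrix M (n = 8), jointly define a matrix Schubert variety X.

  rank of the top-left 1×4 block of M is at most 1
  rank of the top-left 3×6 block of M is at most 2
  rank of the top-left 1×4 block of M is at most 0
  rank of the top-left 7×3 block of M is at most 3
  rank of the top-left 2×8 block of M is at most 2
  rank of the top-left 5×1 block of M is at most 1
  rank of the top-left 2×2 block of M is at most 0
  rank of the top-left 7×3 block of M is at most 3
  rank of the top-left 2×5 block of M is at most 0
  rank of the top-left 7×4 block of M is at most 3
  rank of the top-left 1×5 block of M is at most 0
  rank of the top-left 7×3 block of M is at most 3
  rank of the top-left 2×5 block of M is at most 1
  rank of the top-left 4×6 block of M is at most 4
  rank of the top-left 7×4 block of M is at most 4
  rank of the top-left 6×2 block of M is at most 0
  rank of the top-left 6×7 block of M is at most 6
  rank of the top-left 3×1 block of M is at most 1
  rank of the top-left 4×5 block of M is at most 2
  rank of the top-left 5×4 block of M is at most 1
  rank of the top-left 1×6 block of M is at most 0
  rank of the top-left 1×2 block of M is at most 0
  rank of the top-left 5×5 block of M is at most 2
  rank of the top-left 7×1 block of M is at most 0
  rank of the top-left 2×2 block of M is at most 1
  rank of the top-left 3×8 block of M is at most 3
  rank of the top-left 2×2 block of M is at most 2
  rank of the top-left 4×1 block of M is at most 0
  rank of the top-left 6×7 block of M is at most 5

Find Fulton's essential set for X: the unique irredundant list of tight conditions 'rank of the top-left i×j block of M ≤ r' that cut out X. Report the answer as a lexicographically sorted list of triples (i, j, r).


Recovering R(i,j) via the rank-extension bound from the 29 conditions:

  row 1: 0, 0, 0, 0, 0, 0, 1, 1
  row 2: 0, 0, 0, 0, 0, 1, 2, 2
  row 3: 0, 0, 1, 1, 1, 2, 3, 3
  row 4: 0, 0, 1, 1, 2, 3, 4, 4
  row 5: 0, 0, 1, 1, 2, 3, 4, 5
  row 6: 0, 0, 1, 2, 3, 4, 5, 6
  row 7: 0, 1, 2, 3, 4, 5, 6, 7
  row 8: 1, 2, 3, 4, 5, 6, 7, 8

reading off 1-entries of Δ²R: w = (7, 6, 3, 5, 8, 4, 2, 1).

Fulton essential set (5 of the 22 Rothe cells):

[(1, 6, 0), (2, 5, 0), (5, 4, 1), (6, 2, 0), (7, 1, 0)]


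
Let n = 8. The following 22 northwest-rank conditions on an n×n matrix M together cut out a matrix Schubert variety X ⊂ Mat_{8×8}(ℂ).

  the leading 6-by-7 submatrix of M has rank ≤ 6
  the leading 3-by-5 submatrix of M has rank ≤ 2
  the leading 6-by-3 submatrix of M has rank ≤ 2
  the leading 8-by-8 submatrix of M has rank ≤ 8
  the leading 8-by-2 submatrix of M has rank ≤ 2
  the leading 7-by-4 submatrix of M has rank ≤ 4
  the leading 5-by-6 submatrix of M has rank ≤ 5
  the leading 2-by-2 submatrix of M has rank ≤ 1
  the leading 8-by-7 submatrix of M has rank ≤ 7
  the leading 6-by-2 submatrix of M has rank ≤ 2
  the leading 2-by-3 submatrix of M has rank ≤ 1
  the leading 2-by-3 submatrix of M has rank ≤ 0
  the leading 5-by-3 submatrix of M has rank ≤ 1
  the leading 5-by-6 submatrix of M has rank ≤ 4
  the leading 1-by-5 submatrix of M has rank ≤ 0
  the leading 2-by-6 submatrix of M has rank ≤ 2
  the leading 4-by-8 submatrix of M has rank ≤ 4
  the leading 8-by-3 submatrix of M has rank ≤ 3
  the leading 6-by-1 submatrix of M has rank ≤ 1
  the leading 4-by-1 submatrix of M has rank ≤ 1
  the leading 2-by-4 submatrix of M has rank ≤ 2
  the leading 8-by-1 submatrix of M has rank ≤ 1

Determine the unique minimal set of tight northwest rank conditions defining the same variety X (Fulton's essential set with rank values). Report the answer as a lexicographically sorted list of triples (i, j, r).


Computing R[i][j] = min implied NW-rank bound (n=8, 22 conditions):

  R[1]: 0  0  0  0  0  1  1  1
  R[2]: 0  0  0  1  1  2  2  2
  R[3]: 1  1  1  2  2  3  3  3
  R[4]: 1  1  1  2  3  4  4  4
  R[5]: 1  1  1  2  3  4  5  5
  R[6]: 1  2  2  3  4  5  6  6
  R[7]: 1  2  3  4  5  6  7  7
  R[8]: 1  2  3  4  5  6  7  8

the unique w with this rank table is (6, 4, 1, 5, 7, 2, 3, 8).

|D(w)|=12, |Ess(w)|=3:

[(1, 5, 0), (2, 3, 0), (5, 3, 1)]


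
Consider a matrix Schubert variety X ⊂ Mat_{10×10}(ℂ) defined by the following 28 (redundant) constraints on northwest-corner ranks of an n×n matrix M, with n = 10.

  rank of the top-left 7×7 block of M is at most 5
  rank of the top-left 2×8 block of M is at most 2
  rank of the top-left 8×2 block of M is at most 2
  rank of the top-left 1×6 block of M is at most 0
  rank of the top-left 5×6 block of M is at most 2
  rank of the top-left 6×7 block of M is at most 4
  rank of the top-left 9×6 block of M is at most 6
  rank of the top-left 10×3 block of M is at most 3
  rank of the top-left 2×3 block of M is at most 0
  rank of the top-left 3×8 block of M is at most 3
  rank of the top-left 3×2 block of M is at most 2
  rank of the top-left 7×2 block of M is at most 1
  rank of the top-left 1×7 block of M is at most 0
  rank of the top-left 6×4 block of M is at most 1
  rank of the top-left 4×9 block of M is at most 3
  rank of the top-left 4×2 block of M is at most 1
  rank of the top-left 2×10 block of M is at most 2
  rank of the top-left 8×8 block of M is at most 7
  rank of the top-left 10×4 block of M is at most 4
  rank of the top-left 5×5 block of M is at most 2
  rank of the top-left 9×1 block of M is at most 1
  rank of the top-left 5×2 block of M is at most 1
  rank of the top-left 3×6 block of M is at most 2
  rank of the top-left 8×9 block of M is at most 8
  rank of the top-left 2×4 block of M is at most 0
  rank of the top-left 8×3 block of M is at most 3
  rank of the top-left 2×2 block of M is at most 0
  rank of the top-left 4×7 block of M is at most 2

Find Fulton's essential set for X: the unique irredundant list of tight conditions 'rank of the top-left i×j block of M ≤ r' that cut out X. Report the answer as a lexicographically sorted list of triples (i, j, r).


Computing R[i][j] = min implied NW-rank bound (n=10, 28 conditions):

  0  0  0  0  0  0  0  1  1  1
  0  0  0  0  1  1  1  2  2  2
  1  1  1  1  2  2  2  3  3  3
  1  1  1  1  2  2  2  3  3  4
  1  1  1  1  2  2  3  4  4  5
  1  1  1  1  2  3  4  5  5  6
  1  1  2  2  3  4  5  6  6  7
  1  2  3  3  4  5  6  7  7  8
  1  2  3  4  5  6  7  8  8  9
  1  2  3  4  5  6  7  8  9  10

hence w(1..10) = (8, 5, 1, 10, 7, 6, 3, 2, 4, 9).

Fulton essential set (7 of the 25 Rothe cells):

[(1, 7, 0), (2, 4, 0), (4, 7, 2), (4, 9, 3), (5, 6, 2), (6, 4, 1), (7, 2, 1)]


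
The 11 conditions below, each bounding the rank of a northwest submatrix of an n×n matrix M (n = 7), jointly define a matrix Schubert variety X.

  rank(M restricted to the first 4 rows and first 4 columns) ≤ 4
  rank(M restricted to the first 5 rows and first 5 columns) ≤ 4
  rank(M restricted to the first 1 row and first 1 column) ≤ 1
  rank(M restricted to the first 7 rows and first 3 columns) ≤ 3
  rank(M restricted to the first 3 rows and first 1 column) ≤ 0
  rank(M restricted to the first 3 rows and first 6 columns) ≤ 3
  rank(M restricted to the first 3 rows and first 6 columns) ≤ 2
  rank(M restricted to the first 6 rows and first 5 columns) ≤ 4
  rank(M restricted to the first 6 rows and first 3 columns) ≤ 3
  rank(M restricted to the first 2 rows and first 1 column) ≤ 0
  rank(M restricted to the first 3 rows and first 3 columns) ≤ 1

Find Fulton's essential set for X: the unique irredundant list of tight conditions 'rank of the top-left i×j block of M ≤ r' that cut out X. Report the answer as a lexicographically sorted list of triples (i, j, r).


Recovering R(i,j) via the rank-extension bound from the 11 conditions:

  R[1]: 0 | 1 | 1 | 1 | 1 | 1 | 1
  R[2]: 0 | 1 | 1 | 2 | 2 | 2 | 2
  R[3]: 0 | 1 | 1 | 2 | 2 | 2 | 3
  R[4]: 1 | 2 | 2 | 3 | 3 | 3 | 4
  R[5]: 1 | 2 | 3 | 4 | 4 | 4 | 5
  R[6]: 1 | 2 | 3 | 4 | 4 | 5 | 6
  R[7]: 1 | 2 | 3 | 4 | 5 | 6 | 7

second differences of R give the permutation w = (2, 4, 7, 1, 3, 6, 5).

4 SE-corners of the 8-cell Rothe diagram give Ess(w):

[(3, 1, 0), (3, 3, 1), (3, 6, 2), (6, 5, 4)]


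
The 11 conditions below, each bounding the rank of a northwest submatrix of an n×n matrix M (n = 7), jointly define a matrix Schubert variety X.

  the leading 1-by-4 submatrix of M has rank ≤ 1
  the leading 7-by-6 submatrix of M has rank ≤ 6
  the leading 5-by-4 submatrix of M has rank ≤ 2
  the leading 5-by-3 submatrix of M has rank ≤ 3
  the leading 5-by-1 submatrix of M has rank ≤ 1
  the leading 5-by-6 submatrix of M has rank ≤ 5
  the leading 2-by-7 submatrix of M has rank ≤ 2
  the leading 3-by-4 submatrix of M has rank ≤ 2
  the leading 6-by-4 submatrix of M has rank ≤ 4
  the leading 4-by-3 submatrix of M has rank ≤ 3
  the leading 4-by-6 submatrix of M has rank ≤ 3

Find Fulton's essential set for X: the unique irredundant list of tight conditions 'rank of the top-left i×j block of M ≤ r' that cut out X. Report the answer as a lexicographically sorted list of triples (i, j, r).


Recovering R(i,j) via the rank-extension bound from the 11 conditions:

  R[1]: 1, 1, 1, 1, 1, 1, 1
  R[2]: 1, 2, 2, 2, 2, 2, 2
  R[3]: 1, 2, 2, 2, 3, 3, 3
  R[4]: 1, 2, 2, 2, 3, 3, 4
  R[5]: 1, 2, 2, 2, 3, 4, 5
  R[6]: 1, 2, 3, 3, 4, 5, 6
  R[7]: 1, 2, 3, 4, 5, 6, 7

second differences of R give the permutation w = (1, 2, 5, 7, 6, 3, 4).

ℓ(w)=7; the 2 essential cells (i,j,r):

[(4, 6, 3), (5, 4, 2)]
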